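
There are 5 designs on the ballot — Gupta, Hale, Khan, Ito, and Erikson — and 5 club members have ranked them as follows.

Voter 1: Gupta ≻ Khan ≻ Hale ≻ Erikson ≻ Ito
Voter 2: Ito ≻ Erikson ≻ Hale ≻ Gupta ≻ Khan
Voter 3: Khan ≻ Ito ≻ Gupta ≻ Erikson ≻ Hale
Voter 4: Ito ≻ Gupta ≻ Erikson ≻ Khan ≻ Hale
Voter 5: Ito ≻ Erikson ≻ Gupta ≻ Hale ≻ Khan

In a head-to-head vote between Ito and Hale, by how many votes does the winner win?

3

Ballots ranking Ito above Hale: 4.
Ballots ranking Hale above Ito: 1.
Ito wins 4–1, a margin of 3.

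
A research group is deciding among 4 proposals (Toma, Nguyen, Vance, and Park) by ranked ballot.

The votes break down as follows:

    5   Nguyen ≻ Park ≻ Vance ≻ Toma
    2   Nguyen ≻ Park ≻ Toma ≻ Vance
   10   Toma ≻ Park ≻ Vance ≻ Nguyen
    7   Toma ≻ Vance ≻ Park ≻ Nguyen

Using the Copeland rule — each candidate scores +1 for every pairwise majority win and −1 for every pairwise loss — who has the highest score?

Pairwise results:
  Toma vs Nguyen: Toma wins 17–7.
  Toma vs Vance: Toma wins 19–5.
  Toma vs Park: Toma wins 17–7.
  Nguyen vs Vance: Vance wins 17–7.
  Nguyen vs Park: Park wins 17–7.
  Vance vs Park: Park wins 17–7.
Copeland scores (wins − losses):
  Toma: 3 − 0 = 3
  Nguyen: 0 − 3 = -3
  Vance: 1 − 2 = -1
  Park: 2 − 1 = 1
Toma has the best Copeland score.

Toma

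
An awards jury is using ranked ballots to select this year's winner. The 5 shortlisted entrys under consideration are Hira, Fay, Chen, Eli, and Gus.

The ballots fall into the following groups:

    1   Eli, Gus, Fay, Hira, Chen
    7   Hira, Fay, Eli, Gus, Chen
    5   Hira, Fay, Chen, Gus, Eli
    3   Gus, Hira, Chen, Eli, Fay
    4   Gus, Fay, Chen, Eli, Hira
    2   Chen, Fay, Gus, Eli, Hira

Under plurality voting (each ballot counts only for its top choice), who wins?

Hira

First-place vote totals:
  Hira: 12
  Fay: 0
  Chen: 2
  Eli: 1
  Gus: 7
Hira has the most first-place votes.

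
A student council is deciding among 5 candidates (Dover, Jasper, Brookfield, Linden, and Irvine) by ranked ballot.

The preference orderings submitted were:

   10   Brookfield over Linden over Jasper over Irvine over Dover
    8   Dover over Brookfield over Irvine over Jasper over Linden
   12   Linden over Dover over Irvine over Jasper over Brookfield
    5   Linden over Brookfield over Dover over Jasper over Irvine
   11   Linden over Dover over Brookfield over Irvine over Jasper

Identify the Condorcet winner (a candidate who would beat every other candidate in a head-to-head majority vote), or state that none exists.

Head-to-head results (46 voters total):
Dover vs Jasper: Dover wins 36–10.
Dover vs Brookfield: Dover wins 31–15.
Dover vs Linden: Linden wins 38–8.
Dover vs Irvine: Dover wins 36–10.
Jasper vs Brookfield: Brookfield wins 34–12.
Jasper vs Linden: Linden wins 38–8.
Jasper vs Irvine: Irvine wins 31–15.
Brookfield vs Linden: Linden wins 28–18.
Brookfield vs Irvine: Brookfield wins 34–12.
Linden vs Irvine: Linden wins 38–8.
Linden beats each rival — Dover (38–8), Jasper (38–8), Brookfield (28–18), Irvine (38–8) — so Linden is the Condorcet winner.

Linden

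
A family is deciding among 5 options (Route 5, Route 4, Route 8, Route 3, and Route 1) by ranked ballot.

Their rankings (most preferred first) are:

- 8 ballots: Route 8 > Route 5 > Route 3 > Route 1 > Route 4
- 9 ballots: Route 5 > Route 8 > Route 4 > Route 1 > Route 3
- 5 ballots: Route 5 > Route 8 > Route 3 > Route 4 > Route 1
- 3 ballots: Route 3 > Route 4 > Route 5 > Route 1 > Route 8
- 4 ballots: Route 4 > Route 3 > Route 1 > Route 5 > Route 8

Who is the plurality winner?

First-place vote totals:
  Route 5: 14
  Route 4: 4
  Route 8: 8
  Route 3: 3
  Route 1: 0
Route 5 has the most first-place votes.

Route 5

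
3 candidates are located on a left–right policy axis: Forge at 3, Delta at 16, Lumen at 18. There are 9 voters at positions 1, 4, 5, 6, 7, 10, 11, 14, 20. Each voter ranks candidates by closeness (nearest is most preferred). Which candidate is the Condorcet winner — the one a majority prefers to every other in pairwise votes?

Forge

With single-peaked preferences on a line, the Condorcet winner is the candidate closest to the median voter.
The median voter (position 7) is closest to Forge at 3.
Check: Forge vs Delta — voters closer to Forge: 5 of 9.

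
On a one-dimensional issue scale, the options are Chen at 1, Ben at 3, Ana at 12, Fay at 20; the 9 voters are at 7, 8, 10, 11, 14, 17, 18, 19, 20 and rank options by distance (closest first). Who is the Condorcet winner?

With single-peaked preferences on a line, the Condorcet winner is the candidate closest to the median voter.
The median voter (position 14) is closest to Ana at 12.
Check: Ana vs Fay — voters closer to Ana: 5 of 9.

Ana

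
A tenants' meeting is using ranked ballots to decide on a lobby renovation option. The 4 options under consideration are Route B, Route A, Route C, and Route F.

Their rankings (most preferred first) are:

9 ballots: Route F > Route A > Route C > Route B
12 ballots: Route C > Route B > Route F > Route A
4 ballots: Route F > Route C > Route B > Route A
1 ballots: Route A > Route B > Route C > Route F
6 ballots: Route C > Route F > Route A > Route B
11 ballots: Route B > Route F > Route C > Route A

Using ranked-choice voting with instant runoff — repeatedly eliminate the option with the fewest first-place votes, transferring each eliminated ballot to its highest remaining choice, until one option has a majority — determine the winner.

Round 1: Route C 18, Route F 13, Route B 11, Route A 1. Route A has the fewest and is eliminated.
Round 2: Route C 18, Route F 13, Route B 12. Route B has the fewest and is eliminated.
Round 3: Route F 24, Route C 19. Route F has a majority.

Route F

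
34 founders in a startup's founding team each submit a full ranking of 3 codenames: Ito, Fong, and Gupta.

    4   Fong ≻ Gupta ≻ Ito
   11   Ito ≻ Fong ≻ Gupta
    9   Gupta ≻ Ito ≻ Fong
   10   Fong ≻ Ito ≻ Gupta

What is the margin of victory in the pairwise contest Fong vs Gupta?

Ballots ranking Fong above Gupta: 4+11+10 = 25.
Ballots ranking Gupta above Fong: 9.
Fong wins 25–9, a margin of 16.

16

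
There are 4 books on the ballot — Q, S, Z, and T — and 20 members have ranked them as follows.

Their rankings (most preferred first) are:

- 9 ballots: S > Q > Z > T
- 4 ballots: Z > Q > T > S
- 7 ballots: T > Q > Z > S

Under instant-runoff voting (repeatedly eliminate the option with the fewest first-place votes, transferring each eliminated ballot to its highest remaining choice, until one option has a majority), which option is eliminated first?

Round 1: S 9, T 7, Z 4, Q 0. Q has the fewest and is eliminated.
Round 2: S 9, T 7, Z 4. Z has the fewest and is eliminated.
Round 3: T 11, S 9. T has a majority.

Q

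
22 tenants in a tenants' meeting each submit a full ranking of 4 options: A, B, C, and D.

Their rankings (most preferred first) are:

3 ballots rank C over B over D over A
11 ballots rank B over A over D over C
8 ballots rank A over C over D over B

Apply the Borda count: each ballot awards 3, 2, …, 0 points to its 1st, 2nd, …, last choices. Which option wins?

Borda scores:
  A: 3·0 + 11·2 + 8·3 = 46
  B: 3·2 + 11·3 + 8·0 = 39
  C: 3·3 + 11·0 + 8·2 = 25
  D: 3·1 + 11·1 + 8·1 = 22
A has the highest total.

A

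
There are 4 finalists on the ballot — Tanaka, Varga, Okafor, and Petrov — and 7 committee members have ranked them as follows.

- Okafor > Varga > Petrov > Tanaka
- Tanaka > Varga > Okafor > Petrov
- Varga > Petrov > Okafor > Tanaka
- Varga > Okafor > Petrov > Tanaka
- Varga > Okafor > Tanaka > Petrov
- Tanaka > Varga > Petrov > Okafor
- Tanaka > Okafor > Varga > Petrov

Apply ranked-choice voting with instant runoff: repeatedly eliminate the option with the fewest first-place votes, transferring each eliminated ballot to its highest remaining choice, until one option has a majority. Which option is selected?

Varga

Round 1: Tanaka 3, Varga 3, Okafor 1, Petrov 0. Petrov has the fewest and is eliminated.
Round 2: Tanaka 3, Varga 3, Okafor 1. Okafor has the fewest and is eliminated.
Round 3: Varga 4, Tanaka 3. Varga has a majority.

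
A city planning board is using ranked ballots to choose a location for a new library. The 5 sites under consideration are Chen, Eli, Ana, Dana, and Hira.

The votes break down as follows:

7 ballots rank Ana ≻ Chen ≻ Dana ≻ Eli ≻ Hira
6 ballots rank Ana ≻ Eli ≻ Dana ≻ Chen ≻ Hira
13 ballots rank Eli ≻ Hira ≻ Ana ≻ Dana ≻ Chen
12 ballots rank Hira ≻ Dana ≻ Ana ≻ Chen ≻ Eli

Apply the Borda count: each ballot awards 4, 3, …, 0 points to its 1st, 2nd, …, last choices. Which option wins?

Borda scores:
  Chen: 7·3 + 6·1 + 13·0 + 12·1 = 39
  Eli: 7·1 + 6·3 + 13·4 + 12·0 = 77
  Ana: 7·4 + 6·4 + 13·2 + 12·2 = 102
  Dana: 7·2 + 6·2 + 13·1 + 12·3 = 75
  Hira: 7·0 + 6·0 + 13·3 + 12·4 = 87
Ana has the highest total.

Ana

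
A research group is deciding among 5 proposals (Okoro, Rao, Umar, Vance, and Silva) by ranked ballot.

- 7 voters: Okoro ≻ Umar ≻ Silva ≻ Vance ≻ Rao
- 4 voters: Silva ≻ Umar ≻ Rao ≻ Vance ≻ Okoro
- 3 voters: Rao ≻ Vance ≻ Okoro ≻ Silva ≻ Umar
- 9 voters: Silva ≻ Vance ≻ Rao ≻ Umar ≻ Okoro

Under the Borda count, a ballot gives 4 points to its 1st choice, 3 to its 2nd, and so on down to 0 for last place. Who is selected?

Borda scores:
  Okoro: 7·4 + 4·0 + 3·2 + 9·0 = 34
  Rao: 7·0 + 4·2 + 3·4 + 9·2 = 38
  Umar: 7·3 + 4·3 + 3·0 + 9·1 = 42
  Vance: 7·1 + 4·1 + 3·3 + 9·3 = 47
  Silva: 7·2 + 4·4 + 3·1 + 9·4 = 69
Silva has the highest total.

Silva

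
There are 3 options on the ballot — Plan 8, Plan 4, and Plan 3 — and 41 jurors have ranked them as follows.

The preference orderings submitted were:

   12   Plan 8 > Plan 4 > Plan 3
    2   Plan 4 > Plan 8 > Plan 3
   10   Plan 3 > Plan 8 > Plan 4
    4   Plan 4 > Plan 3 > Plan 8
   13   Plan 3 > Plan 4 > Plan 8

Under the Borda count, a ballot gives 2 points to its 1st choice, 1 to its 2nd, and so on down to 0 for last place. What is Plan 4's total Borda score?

37

Borda scores:
  Plan 8: 12·2 + 2·1 + 10·1 + 4·0 + 13·0 = 36
  Plan 4: 12·1 + 2·2 + 10·0 + 4·2 + 13·1 = 37
  Plan 3: 12·0 + 2·0 + 10·2 + 4·1 + 13·2 = 50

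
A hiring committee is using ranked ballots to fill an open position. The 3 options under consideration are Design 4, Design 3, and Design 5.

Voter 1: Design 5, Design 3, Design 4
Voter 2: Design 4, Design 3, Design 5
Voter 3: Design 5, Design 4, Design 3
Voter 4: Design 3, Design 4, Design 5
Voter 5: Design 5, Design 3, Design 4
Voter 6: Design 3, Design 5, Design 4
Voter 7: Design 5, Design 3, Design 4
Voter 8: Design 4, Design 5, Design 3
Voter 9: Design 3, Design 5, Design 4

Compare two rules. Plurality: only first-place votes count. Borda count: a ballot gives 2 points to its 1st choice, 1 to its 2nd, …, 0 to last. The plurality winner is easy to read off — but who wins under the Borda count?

Plurality first-place counts: Design 4 2, Design 3 3, Design 5 4 → Design 5.
Borda totals: Design 4 6, Design 3 10, Design 5 11 → Design 5.

Design 5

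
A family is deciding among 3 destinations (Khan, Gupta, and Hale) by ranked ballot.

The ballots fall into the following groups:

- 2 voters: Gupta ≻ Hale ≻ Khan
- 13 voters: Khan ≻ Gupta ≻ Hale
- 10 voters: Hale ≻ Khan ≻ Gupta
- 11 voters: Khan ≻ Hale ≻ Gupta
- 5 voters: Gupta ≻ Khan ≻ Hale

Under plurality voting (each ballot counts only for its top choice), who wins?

First-place vote totals:
  Khan: 24
  Gupta: 7
  Hale: 10
Khan has the most first-place votes.

Khan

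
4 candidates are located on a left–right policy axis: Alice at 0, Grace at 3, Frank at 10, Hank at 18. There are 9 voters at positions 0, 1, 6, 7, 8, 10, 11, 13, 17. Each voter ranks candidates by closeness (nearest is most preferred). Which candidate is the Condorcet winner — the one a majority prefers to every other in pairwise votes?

With single-peaked preferences on a line, the Condorcet winner is the candidate closest to the median voter.
The median voter (position 8) is closest to Frank at 10.
Check: Frank vs Grace — voters closer to Frank: 6 of 9.

Frank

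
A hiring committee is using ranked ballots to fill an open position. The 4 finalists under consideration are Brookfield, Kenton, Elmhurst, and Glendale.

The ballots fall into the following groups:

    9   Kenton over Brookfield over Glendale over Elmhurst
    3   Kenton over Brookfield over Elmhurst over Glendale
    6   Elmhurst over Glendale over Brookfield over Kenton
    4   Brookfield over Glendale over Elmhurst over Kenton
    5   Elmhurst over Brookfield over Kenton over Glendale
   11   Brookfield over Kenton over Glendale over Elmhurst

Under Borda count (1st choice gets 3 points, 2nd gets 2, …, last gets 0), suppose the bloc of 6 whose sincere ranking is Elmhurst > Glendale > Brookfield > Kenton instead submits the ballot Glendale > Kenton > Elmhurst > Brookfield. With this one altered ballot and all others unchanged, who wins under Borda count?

Brookfield

Borda totals with the altered ballot: Brookfield 79, Kenton 75, Elmhurst 28, Glendale 46.
The winner is unchanged: still Brookfield.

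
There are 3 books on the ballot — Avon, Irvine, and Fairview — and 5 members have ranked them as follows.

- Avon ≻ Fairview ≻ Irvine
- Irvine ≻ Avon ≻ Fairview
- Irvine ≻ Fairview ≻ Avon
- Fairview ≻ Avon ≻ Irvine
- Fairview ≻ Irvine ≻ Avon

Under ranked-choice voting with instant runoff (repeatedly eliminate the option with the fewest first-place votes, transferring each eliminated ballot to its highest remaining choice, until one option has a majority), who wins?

Round 1: Irvine 2, Fairview 2, Avon 1. Avon has the fewest and is eliminated.
Round 2: Fairview 3, Irvine 2. Fairview has a majority.

Fairview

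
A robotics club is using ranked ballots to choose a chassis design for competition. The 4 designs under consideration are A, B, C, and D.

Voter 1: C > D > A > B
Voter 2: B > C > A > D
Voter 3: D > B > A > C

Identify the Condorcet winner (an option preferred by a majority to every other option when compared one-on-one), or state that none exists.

Head-to-head results (3 voters total):
A vs B: B wins 2–1.
A vs C: C wins 2–1.
A vs D: D wins 2–1.
B vs C: B wins 2–1.
B vs D: D wins 2–1.
C vs D: C wins 2–1.
No candidate beats all others: B beats C beats D beats B, a majority cycle.

No Condorcet winner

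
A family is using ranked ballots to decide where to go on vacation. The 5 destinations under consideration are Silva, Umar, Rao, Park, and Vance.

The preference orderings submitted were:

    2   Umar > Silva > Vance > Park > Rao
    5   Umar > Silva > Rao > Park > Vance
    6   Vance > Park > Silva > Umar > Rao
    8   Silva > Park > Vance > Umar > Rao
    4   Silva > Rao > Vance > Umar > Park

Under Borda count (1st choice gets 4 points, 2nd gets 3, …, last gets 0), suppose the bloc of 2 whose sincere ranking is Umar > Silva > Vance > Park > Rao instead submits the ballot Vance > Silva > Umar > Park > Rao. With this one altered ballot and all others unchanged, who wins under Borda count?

Borda totals with the altered ballot: Silva 81, Umar 42, Rao 22, Park 49, Vance 56.
The winner is unchanged: still Silva.

Silva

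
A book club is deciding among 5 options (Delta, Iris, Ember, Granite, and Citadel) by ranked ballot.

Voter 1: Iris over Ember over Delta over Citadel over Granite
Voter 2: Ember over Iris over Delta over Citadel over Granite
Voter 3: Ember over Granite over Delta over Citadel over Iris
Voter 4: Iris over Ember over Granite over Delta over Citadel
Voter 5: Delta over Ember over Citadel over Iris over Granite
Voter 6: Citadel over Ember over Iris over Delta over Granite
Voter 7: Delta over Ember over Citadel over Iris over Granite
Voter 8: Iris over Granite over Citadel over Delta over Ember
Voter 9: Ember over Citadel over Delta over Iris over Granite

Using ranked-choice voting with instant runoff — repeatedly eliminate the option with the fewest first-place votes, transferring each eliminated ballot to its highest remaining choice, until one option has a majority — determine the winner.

Round 1: Iris 3, Ember 3, Delta 2, Citadel 1, Granite 0. Granite has the fewest and is eliminated.
Round 2: Iris 3, Ember 3, Delta 2, Citadel 1. Citadel has the fewest and is eliminated.
Round 3: Ember 4, Iris 3, Delta 2. Delta has the fewest and is eliminated.
Round 4: Ember 6, Iris 3. Ember has a majority.

Ember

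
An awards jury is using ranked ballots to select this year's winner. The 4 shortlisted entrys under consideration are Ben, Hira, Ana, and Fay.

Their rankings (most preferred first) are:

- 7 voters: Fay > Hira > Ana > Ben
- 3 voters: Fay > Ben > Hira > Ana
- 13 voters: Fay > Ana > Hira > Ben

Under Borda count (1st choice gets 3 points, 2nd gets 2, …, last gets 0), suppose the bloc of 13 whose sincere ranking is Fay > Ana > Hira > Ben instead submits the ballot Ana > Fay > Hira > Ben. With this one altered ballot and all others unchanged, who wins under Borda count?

Borda totals with the altered ballot: Ben 6, Hira 30, Ana 46, Fay 56.
The winner is unchanged: still Fay.

Fay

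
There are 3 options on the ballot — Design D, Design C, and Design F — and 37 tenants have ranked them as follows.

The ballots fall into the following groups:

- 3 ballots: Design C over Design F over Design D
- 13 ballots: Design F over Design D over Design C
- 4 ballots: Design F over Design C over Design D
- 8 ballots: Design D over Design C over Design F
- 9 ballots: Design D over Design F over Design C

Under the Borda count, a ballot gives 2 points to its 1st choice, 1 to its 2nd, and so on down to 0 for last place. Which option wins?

Borda scores:
  Design D: 3·0 + 13·1 + 4·0 + 8·2 + 9·2 = 47
  Design C: 3·2 + 13·0 + 4·1 + 8·1 + 9·0 = 18
  Design F: 3·1 + 13·2 + 4·2 + 8·0 + 9·1 = 46
Design D has the highest total.

Design D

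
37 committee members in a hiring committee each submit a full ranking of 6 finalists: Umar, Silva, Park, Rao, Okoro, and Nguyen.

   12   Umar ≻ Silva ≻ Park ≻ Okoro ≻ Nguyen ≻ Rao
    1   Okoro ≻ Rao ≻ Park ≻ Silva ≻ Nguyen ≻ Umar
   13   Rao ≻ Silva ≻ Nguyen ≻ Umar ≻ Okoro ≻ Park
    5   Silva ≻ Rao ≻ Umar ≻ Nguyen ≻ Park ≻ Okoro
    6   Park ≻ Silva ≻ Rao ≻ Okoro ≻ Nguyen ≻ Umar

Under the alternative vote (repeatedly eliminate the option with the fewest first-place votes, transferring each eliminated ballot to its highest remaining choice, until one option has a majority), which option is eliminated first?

Round 1: Rao 13, Umar 12, Park 6, Silva 5, Okoro 1, Nguyen 0. Nguyen has the fewest and is eliminated.
Round 2: Rao 13, Umar 12, Park 6, Silva 5, Okoro 1. Okoro has the fewest and is eliminated.
Round 3: Rao 14, Umar 12, Park 6, Silva 5. Silva has the fewest and is eliminated.
Round 4: Rao 19, Umar 12, Park 6. Rao has a majority.

Nguyen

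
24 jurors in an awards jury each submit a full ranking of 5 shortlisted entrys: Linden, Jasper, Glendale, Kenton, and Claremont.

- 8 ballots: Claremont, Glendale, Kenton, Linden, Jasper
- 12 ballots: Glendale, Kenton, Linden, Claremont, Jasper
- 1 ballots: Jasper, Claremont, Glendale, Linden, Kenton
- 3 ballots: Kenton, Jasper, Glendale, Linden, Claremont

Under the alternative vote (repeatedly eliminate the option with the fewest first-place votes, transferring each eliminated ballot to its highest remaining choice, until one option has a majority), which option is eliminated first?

Linden

Round 1: Glendale 12, Claremont 8, Kenton 3, Jasper 1, Linden 0. Linden has the fewest and is eliminated.
Round 2: Glendale 12, Claremont 8, Kenton 3, Jasper 1. Jasper has the fewest and is eliminated.
Round 3: Glendale 12, Claremont 9, Kenton 3. Kenton has the fewest and is eliminated.
Round 4: Glendale 15, Claremont 9. Glendale has a majority.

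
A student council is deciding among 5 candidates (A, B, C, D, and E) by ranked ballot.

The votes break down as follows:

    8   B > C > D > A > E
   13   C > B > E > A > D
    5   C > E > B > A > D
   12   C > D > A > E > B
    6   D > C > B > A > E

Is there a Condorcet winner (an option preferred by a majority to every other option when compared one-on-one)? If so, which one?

Head-to-head results (44 voters total):
A vs B: B wins 32–12.
A vs C: C wins 44–0.
A vs D: D wins 26–18.
A vs E: A wins 26–18.
B vs C: C wins 36–8.
B vs D: B wins 26–18.
B vs E: B wins 27–17.
C vs D: C wins 38–6.
C vs E: C wins 44–0.
D vs E: D wins 26–18.
C beats each rival — A (44–0), B (36–8), D (38–6), E (44–0) — so C is the Condorcet winner.

C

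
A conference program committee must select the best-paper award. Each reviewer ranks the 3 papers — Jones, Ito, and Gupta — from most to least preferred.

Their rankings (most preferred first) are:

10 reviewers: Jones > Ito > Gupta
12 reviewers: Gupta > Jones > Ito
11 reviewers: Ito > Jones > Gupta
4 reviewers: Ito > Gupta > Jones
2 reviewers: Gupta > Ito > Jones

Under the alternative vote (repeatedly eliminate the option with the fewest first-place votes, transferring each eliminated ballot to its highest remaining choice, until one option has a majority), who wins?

Round 1: Ito 15, Gupta 14, Jones 10. Jones has the fewest and is eliminated.
Round 2: Ito 25, Gupta 14. Ito has a majority.

Ito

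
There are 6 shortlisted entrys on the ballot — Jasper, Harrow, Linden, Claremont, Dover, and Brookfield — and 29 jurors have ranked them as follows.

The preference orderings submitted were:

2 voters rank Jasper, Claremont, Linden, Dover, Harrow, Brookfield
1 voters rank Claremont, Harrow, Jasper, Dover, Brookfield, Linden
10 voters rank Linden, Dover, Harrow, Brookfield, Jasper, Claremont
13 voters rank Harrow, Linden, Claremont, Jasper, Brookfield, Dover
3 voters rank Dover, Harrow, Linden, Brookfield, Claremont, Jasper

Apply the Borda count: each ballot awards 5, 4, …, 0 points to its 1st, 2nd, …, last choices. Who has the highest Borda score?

Borda scores:
  Jasper: 2·5 + 3 + 10·1 + 13·2 + 3·0 = 49
  Harrow: 2·1 + 4 + 10·3 + 13·5 + 3·4 = 113
  Linden: 2·3 + 0 + 10·5 + 13·4 + 3·3 = 117
  Claremont: 2·4 + 5 + 10·0 + 13·3 + 3·1 = 55
  Dover: 2·2 + 2 + 10·4 + 13·0 + 3·5 = 61
  Brookfield: 2·0 + 1 + 10·2 + 13·1 + 3·2 = 40
Linden has the highest total.

Linden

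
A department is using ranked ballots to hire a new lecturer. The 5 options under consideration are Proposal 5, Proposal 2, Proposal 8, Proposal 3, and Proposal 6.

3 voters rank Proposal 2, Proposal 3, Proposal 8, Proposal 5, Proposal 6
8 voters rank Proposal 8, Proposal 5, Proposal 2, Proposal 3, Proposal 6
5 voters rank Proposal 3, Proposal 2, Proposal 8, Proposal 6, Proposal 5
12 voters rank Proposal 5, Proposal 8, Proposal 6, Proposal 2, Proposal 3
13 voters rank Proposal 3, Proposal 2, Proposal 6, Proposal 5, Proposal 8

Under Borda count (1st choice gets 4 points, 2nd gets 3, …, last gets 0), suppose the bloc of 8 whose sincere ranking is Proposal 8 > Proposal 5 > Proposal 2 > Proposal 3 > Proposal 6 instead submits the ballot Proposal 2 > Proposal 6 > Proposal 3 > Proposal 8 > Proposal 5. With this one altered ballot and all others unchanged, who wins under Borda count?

Proposal 2

Borda totals with the altered ballot: Proposal 5 64, Proposal 2 110, Proposal 8 60, Proposal 3 97, Proposal 6 79.
The winner is unchanged: still Proposal 2.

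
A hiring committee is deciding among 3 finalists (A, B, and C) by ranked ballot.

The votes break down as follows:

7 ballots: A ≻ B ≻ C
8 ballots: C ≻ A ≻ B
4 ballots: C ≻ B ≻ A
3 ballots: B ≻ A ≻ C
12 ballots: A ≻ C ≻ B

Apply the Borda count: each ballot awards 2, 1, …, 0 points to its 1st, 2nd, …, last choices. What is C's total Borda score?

Borda scores:
  A: 7·2 + 8·1 + 4·0 + 3·1 + 12·2 = 49
  B: 7·1 + 8·0 + 4·1 + 3·2 + 12·0 = 17
  C: 7·0 + 8·2 + 4·2 + 3·0 + 12·1 = 36

36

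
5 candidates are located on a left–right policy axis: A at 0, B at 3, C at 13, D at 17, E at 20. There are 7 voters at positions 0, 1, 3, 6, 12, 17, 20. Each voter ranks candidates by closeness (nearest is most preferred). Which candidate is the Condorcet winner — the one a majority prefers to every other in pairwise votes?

B

With single-peaked preferences on a line, the Condorcet winner is the candidate closest to the median voter.
The median voter (position 6) is closest to B at 3.
Check: B vs E — voters closer to B: 4 of 7.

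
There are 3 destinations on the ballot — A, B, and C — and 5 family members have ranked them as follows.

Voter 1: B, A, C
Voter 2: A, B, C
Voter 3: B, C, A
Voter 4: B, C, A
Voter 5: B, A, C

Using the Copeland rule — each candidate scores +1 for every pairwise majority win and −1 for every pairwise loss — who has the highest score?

B

Pairwise results:
  A vs B: B wins 4–1.
  A vs C: A wins 3–2.
  B vs C: B wins 5–0.
Copeland scores (wins − losses):
  A: 1 − 1 = 0
  B: 2 − 0 = 2
  C: 0 − 2 = -2
B has the best Copeland score.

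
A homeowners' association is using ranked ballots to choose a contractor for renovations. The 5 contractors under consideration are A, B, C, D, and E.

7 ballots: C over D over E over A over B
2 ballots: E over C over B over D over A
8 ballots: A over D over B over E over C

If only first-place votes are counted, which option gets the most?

A

First-place vote totals:
  A: 8
  B: 0
  C: 7
  D: 0
  E: 2
A has the most first-place votes.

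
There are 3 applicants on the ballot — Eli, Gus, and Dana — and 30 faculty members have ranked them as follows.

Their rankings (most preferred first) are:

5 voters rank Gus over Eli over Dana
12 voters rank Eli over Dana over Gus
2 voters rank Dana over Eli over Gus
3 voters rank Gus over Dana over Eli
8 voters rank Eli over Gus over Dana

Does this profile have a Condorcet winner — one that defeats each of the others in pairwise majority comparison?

Yes

Head-to-head results (30 voters total):
Eli vs Gus: Eli wins 22–8.
Eli vs Dana: Eli wins 25–5.
Gus vs Dana: Gus wins 16–14.
Eli beats each rival — Gus (22–8), Dana (25–5) — so Eli is the Condorcet winner.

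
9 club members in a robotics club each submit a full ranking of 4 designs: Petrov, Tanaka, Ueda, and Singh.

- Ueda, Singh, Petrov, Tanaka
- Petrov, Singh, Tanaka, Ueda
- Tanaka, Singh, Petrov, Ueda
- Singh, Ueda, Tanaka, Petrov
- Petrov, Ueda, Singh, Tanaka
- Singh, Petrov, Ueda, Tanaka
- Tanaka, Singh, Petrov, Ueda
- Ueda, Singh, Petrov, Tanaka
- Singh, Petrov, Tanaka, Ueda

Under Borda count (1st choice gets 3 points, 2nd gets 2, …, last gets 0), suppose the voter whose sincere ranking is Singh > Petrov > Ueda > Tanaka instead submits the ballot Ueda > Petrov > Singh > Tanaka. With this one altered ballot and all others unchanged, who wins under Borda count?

Borda totals with the altered ballot: Petrov 14, Tanaka 9, Ueda 13, Singh 18.
The winner is unchanged: still Singh.

Singh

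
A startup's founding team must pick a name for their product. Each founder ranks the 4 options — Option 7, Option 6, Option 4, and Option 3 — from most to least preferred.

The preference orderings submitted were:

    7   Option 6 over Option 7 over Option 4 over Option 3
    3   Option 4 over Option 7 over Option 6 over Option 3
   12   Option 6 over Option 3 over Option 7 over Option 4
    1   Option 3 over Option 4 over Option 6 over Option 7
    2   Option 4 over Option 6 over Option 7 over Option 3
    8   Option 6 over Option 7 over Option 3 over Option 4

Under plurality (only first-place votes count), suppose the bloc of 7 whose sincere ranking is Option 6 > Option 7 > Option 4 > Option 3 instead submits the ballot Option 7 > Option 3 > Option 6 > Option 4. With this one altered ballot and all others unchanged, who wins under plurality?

Option 6

First-place totals with the altered ballot: Option 7 7, Option 6 20, Option 4 5, Option 3 1.
The winner is unchanged: still Option 6.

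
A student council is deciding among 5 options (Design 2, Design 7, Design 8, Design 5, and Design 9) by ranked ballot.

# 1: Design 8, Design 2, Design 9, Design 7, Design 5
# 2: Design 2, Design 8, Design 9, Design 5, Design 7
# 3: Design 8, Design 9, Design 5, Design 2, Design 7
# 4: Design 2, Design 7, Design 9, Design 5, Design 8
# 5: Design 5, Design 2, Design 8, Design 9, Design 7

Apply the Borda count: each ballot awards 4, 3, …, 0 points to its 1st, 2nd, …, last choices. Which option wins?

Borda scores:
  Design 2: 3 + 4 + 1 + 4 + 3 = 15
  Design 7: 1 + 0 + 0 + 3 + 0 = 4
  Design 8: 4 + 3 + 4 + 0 + 2 = 13
  Design 5: 0 + 1 + 2 + 1 + 4 = 8
  Design 9: 2 + 2 + 3 + 2 + 1 = 10
Design 2 has the highest total.

Design 2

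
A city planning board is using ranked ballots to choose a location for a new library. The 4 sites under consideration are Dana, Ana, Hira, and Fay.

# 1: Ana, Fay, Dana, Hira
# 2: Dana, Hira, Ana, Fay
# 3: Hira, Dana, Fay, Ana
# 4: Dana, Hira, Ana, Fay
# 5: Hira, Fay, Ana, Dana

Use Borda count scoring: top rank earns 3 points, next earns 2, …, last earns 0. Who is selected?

Borda scores:
  Dana: 1 + 3 + 2 + 3 + 0 = 9
  Ana: 3 + 1 + 0 + 1 + 1 = 6
  Hira: 0 + 2 + 3 + 2 + 3 = 10
  Fay: 2 + 0 + 1 + 0 + 2 = 5
Hira has the highest total.

Hira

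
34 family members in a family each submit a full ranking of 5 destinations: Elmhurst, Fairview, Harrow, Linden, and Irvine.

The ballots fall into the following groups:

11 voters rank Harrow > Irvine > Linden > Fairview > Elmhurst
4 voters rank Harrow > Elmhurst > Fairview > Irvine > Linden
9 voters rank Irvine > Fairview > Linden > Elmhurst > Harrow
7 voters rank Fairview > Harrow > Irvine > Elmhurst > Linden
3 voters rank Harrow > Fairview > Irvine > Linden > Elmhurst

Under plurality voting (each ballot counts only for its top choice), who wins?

Harrow

First-place vote totals:
  Elmhurst: 0
  Fairview: 7
  Harrow: 18
  Linden: 0
  Irvine: 9
Harrow has the most first-place votes.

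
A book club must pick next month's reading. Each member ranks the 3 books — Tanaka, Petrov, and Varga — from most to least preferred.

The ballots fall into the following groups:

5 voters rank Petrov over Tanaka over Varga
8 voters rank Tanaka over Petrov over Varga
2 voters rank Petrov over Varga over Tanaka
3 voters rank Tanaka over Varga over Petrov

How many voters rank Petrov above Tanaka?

7

Ballots ranking Petrov above Tanaka: 5+2 = 7.
Ballots ranking Tanaka above Petrov: 8+3 = 11.
So 7 of 18 voters prefer Petrov to Tanaka.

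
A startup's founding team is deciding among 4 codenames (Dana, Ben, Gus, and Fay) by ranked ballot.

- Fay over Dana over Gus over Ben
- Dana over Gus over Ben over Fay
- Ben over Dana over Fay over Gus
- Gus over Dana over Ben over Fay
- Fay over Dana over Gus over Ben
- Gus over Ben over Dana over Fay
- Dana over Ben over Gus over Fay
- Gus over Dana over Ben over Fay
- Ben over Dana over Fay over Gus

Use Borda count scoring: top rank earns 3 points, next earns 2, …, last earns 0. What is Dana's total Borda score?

19

Borda scores:
  Dana: 2 + 3 + 2 + 2 + 2 + 1 + 3 + 2 + 2 = 19
  Ben: 0 + 1 + 3 + 1 + 0 + 2 + 2 + 1 + 3 = 13
  Gus: 1 + 2 + 0 + 3 + 1 + 3 + 1 + 3 + 0 = 14
  Fay: 3 + 0 + 1 + 0 + 3 + 0 + 0 + 0 + 1 = 8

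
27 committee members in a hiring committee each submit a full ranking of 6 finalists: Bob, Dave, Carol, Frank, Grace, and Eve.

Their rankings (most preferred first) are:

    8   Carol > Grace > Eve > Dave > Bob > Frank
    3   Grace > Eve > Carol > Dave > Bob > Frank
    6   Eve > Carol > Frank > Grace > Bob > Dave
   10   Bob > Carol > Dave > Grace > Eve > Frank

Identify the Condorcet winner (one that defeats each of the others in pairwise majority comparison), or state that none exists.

Head-to-head results (27 voters total):
Bob vs Dave: Bob wins 16–11.
Bob vs Carol: Carol wins 17–10.
Bob vs Frank: Bob wins 21–6.
Bob vs Grace: Grace wins 17–10.
Bob vs Eve: Eve wins 17–10.
Dave vs Carol: Carol wins 27–0.
Dave vs Frank: Dave wins 21–6.
Dave vs Grace: Grace wins 17–10.
Dave vs Eve: Eve wins 17–10.
Carol vs Frank: Carol wins 27–0.
Carol vs Grace: Carol wins 24–3.
Carol vs Eve: Carol wins 18–9.
Frank vs Grace: Grace wins 21–6.
Frank vs Eve: Eve wins 27–0.
Grace vs Eve: Grace wins 21–6.
Carol beats each rival — Bob (17–10), Dave (27–0), Frank (27–0), Grace (24–3), Eve (18–9) — so Carol is the Condorcet winner.

Carol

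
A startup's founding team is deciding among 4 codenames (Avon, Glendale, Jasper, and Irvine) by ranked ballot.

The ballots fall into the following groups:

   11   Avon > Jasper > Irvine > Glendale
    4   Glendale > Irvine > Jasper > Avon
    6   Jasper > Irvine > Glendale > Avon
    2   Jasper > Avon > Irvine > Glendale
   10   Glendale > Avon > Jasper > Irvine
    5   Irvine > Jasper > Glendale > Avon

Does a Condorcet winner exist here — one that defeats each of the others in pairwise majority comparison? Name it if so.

There is no Condorcet winner

Head-to-head results (38 voters total):
Avon vs Glendale: Glendale wins 25–13.
Avon vs Jasper: Avon wins 21–17.
Avon vs Irvine: Avon wins 23–15.
Glendale vs Jasper: Jasper wins 24–14.
Glendale vs Irvine: Irvine wins 24–14.
Jasper vs Irvine: Jasper wins 29–9.
No candidate beats all others: Avon beats Jasper beats Glendale beats Avon, a majority cycle.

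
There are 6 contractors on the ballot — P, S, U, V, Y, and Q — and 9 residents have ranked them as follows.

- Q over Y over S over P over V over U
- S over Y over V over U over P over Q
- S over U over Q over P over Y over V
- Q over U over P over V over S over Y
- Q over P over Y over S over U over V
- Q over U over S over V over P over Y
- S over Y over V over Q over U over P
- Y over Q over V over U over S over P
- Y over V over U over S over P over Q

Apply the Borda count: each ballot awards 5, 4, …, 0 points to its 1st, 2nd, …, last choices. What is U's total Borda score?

21

Borda scores:
  P: 2 + 1 + 2 + 3 + 4 + 1 + 0 + 0 + 1 = 14
  S: 3 + 5 + 5 + 1 + 2 + 3 + 5 + 1 + 2 = 27
  U: 0 + 2 + 4 + 4 + 1 + 4 + 1 + 2 + 3 = 21
  V: 1 + 3 + 0 + 2 + 0 + 2 + 3 + 3 + 4 = 18
  Y: 4 + 4 + 1 + 0 + 3 + 0 + 4 + 5 + 5 = 26
  Q: 5 + 0 + 3 + 5 + 5 + 5 + 2 + 4 + 0 = 29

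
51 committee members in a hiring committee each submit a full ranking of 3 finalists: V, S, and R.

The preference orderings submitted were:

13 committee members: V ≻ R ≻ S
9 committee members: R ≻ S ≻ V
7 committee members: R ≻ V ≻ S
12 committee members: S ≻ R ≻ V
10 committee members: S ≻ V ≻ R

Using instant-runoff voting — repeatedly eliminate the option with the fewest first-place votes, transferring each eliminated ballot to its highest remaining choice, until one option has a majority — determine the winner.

R

Round 1: S 22, R 16, V 13. V has the fewest and is eliminated.
Round 2: R 29, S 22. R has a majority.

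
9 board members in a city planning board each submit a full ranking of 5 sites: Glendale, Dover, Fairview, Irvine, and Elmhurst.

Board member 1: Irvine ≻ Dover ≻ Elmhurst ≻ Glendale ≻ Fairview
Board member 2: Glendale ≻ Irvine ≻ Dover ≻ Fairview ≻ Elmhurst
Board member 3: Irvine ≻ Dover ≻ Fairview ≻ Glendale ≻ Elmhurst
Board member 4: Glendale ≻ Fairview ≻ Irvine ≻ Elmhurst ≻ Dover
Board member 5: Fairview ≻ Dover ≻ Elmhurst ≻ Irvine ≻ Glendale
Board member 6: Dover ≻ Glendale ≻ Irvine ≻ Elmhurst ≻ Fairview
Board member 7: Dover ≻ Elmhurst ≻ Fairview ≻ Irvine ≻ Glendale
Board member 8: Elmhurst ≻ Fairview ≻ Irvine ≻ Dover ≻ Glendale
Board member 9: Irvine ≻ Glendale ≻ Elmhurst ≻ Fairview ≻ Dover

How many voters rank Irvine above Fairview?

Ballots ranking Irvine above Fairview: 5.
Ballots ranking Fairview above Irvine: 4.
So 5 of 9 voters prefer Irvine to Fairview.

5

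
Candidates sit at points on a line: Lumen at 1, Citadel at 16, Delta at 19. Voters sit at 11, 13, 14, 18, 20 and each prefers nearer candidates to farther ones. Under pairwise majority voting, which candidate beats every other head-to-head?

Citadel

With single-peaked preferences on a line, the Condorcet winner is the candidate closest to the median voter.
The median voter (position 14) is closest to Citadel at 16.
Check: Citadel vs Lumen — voters closer to Citadel: 5 of 5.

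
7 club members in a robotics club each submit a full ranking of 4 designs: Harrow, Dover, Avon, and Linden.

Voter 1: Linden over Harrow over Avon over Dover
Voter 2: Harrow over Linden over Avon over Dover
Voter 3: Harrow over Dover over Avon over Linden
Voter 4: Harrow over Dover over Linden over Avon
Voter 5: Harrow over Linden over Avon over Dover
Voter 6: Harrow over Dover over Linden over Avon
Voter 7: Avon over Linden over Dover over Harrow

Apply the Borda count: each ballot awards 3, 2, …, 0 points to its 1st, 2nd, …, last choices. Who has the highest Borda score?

Borda scores:
  Harrow: 2 + 3 + 3 + 3 + 3 + 3 + 0 = 17
  Dover: 0 + 0 + 2 + 2 + 0 + 2 + 1 = 7
  Avon: 1 + 1 + 1 + 0 + 1 + 0 + 3 = 7
  Linden: 3 + 2 + 0 + 1 + 2 + 1 + 2 = 11
Harrow has the highest total.

Harrow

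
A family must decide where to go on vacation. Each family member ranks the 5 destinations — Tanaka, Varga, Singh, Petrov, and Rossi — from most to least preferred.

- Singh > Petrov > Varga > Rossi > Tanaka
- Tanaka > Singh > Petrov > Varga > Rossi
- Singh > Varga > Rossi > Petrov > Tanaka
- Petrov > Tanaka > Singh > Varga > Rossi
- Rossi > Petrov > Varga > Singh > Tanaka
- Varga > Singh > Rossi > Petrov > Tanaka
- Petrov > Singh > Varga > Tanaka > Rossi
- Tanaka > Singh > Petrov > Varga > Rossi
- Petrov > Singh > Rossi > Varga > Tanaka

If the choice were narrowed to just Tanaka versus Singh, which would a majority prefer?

Ballots ranking Tanaka above Singh: 3.
Ballots ranking Singh above Tanaka: 6.
Singh wins the head-to-head, 6–3.

Singh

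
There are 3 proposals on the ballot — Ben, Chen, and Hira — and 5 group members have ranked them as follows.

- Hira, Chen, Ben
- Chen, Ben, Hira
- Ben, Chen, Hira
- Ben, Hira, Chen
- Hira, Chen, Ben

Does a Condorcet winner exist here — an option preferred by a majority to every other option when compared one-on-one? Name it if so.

There is no Condorcet winner

Head-to-head results (5 voters total):
Ben vs Chen: Chen wins 3–2.
Ben vs Hira: Ben wins 3–2.
Chen vs Hira: Hira wins 3–2.
No candidate beats all others: Ben beats Hira beats Chen beats Ben, a majority cycle.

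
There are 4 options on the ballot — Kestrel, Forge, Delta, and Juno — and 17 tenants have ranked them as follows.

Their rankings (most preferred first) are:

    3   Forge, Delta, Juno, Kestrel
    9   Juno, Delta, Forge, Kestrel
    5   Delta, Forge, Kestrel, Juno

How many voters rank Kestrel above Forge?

0

Ballots ranking Kestrel above Forge: 0.
Ballots ranking Forge above Kestrel: 3+9+5 = 17.
So 0 of 17 voters prefer Kestrel to Forge.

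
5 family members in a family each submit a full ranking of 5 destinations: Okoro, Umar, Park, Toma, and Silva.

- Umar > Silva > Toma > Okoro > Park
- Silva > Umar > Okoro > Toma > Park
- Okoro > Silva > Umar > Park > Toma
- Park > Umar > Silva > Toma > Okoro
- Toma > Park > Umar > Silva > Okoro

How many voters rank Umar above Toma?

Ballots ranking Umar above Toma: 4.
Ballots ranking Toma above Umar: 1.
So 4 of 5 voters prefer Umar to Toma.

4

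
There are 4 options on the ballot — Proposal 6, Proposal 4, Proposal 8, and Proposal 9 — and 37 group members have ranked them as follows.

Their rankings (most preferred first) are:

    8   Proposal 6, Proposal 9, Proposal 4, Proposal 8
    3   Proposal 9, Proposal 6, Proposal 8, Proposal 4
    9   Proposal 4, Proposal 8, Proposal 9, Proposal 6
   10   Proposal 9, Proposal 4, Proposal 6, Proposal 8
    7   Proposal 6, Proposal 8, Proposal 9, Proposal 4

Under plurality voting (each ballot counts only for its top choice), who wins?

Proposal 6

First-place vote totals:
  Proposal 6: 15
  Proposal 4: 9
  Proposal 8: 0
  Proposal 9: 13
Proposal 6 has the most first-place votes.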